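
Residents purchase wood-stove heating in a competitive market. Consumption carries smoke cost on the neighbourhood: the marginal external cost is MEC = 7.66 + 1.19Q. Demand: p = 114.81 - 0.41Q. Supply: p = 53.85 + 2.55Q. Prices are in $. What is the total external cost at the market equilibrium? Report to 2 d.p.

Market equilibrium (private): 53.85 + 2.55Q = 114.81 - 0.41Q → Q_m = 20.5946.
Total external cost = ∫₀^{Q_m} (7.66 + 1.19Q) dQ = 7.66×20.5946 + ½×1.19×20.5946² = 410.1165.

$410.12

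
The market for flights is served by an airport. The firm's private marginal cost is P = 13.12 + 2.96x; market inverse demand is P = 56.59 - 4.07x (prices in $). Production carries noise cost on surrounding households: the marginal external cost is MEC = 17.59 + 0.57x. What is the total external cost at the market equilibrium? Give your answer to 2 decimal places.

$119.66

Market equilibrium (private): 13.12 + 2.96x = 56.59 - 4.07x → x_m = 6.1835.
Total external cost = ∫₀^{x_m} (17.59 + 0.57x) dx = 17.59×6.1835 + ½×0.57×6.1835² = 119.6649.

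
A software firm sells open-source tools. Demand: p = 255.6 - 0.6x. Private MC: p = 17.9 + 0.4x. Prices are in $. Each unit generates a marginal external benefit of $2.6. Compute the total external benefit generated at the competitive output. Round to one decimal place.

$618.0

Market equilibrium (private): 17.9 + 0.4x = 255.6 - 0.6x → x_m = 237.7000.
Total external benefit = MEB × x_m = 2.6 × 237.7000 = 618.0200.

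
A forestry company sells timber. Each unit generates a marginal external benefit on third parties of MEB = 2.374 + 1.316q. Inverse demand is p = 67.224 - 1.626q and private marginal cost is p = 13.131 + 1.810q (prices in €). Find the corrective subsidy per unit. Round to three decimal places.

Social marginal cost = private MC − MEB = 10.757 + 0.494q.
Set SMC = demand: 10.757 + 0.494q = 67.224 - 1.626q → q* = 26.6354.
The Pigouvian subsidy equals MEB at q*: 2.374 + 1.316×26.6354 = 37.4262.

subsidy = €37.426 per unit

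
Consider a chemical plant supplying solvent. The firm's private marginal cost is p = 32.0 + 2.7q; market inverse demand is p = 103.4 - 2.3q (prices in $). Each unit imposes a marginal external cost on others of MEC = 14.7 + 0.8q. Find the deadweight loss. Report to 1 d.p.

DWL = $58.8

Market equilibrium (private): 32.0 + 2.7q = 103.4 - 2.3q → q_m = 14.2800.
Social marginal cost = private MC + MEC = 46.7 + 3.5q.
Set SMC = demand: 46.7 + 3.5q = 103.4 - 2.3q → q* = 9.7759.
The loss is the area between SMC and demand from q* to q_m; with linear curves that's a triangle of height MEC(q_m).
DWL = ½ × 4.5041 × 26.1240 = 58.8326.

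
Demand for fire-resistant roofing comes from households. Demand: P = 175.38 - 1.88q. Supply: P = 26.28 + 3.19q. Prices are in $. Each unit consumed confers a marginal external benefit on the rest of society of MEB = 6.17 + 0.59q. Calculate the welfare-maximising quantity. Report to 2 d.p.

Social marginal benefit = demand + MEB = 181.55 - 1.29q.
Set SMB = MC: 181.55 - 1.29q = 26.28 + 3.19q → q* = 34.6585.

q* = 34.66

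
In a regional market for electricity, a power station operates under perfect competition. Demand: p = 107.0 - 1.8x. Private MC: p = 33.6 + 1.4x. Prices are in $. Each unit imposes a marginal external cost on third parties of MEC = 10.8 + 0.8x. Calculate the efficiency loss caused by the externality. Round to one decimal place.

Market equilibrium (private): 33.6 + 1.4x = 107.0 - 1.8x → x_m = 22.9375.
Social marginal cost = private MC + MEC = 44.4 + 2.2x.
Set SMC = demand: 44.4 + 2.2x = 107.0 - 1.8x → x* = 15.6500.
The welfare-loss triangle has base |x_m − x*| and height MEC(x_m) (the vertical gap between SMC and demand is zero at x* and MEC at x_m).
DWL = ½ × 7.2875 × 29.1500 = 106.2153.

DWL = $106.2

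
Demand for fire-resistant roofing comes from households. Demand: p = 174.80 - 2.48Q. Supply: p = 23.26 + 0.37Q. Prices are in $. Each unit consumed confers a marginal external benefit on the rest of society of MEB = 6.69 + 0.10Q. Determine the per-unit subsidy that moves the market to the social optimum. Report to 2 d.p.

subsidy = $12.44 per unit

Social marginal benefit = demand + MEB = 181.49 - 2.38Q.
Set SMB = MC: 181.49 - 2.38Q = 23.26 + 0.37Q → Q* = 57.5382.
The Pigouvian subsidy equals MEB at Q*: 6.69 + 0.10×57.5382 = 12.4438.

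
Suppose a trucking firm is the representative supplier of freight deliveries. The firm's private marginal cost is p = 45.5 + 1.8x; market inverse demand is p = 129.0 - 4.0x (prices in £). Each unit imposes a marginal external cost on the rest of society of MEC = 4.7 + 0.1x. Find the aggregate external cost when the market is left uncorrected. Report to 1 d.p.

Market equilibrium (private): 45.5 + 1.8x = 129.0 - 4.0x → x_m = 14.3966.
Total external cost = ∫₀^{x_m} (4.7 + 0.1x) dx = 4.7×14.3966 + ½×0.1×14.3966² = 78.0271.

£78.0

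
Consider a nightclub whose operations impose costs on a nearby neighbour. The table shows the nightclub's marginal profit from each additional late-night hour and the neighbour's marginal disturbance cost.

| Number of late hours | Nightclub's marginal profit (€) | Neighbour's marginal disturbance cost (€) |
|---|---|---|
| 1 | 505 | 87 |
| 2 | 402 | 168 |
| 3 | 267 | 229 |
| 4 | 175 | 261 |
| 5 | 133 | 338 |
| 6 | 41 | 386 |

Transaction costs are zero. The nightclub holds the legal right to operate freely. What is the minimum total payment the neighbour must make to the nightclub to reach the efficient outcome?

€349

Left alone the nightclub would choose level 6 (marginal profit stays positive).
Efficient level: k* = 3 (marginal profit ≥ marginal disturbance cost through 3).
The neighbour must at least cover the nightclub's forgone profit from cutting 6→3: 175 + 133 + 41 = 349.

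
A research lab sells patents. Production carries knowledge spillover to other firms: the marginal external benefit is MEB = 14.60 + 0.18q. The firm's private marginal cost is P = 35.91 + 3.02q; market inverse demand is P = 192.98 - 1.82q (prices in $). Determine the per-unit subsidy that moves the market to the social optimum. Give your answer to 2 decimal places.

subsidy = $21.23 per unit

Social marginal cost = private MC − MEB = 21.31 + 2.84q.
Set SMC = demand: 21.31 + 2.84q = 192.98 - 1.82q → q* = 36.8391.
The Pigouvian subsidy equals MEB at q*: 14.60 + 0.18×36.8391 = 21.2310.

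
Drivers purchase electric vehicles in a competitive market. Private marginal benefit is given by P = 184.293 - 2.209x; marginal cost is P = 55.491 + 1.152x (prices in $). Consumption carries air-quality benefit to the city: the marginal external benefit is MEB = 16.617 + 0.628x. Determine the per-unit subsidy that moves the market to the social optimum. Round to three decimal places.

subsidy = $50.032 per unit

Social marginal benefit = demand + MEB = 200.910 - 1.581x.
Set SMB = MC: 200.910 - 1.581x = 55.491 + 1.152x → x* = 53.2086.
The Pigouvian subsidy equals MEB at x*: 16.617 + 0.628×53.2086 = 50.0320.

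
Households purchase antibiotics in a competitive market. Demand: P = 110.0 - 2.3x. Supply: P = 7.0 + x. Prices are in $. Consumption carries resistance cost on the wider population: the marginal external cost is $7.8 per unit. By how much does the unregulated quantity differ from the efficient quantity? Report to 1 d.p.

2.4 units

Market equilibrium (private): 7.0 + x = 110.0 - 2.3x → x_m = 31.2121.
Social marginal benefit = demand − MEC = 102.2 - 2.3x.
Set SMB = MC: 102.2 - 2.3x = 7.0 + x → x* = 28.8485.
Gap = |31.2121 − 28.8485| = 2.3636.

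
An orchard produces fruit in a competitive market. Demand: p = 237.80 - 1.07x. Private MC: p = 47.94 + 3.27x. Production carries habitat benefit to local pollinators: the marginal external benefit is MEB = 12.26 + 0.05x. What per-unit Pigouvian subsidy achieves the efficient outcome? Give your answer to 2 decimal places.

Social marginal cost = private MC − MEB = 35.68 + 3.22x.
Set SMC = demand: 35.68 + 3.22x = 237.80 - 1.07x → x* = 47.1142.
The Pigouvian subsidy equals MEB at x*: 12.26 + 0.05×47.1142 = 14.6157.

subsidy = 14.62 per unit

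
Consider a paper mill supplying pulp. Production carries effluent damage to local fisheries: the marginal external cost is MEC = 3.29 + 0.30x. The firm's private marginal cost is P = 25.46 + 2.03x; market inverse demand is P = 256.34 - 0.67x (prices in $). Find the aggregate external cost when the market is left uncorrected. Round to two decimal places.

$1378.15

Market equilibrium (private): 25.46 + 2.03x = 256.34 - 0.67x → x_m = 85.5111.
Total external cost = ∫₀^{x_m} (3.29 + 0.30x) dx = 3.29×85.5111 + ½×0.30×85.5111² = 1378.1538.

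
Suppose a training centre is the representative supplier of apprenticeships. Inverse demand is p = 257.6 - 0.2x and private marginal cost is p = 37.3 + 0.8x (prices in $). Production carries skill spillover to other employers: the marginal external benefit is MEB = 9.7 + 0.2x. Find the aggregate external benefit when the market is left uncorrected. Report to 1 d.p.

$6990.1

Market equilibrium (private): 37.3 + 0.8x = 257.6 - 0.2x → x_m = 220.3000.
Total external benefit = ∫₀^{x_m} (9.7 + 0.2x) dx = 9.7×220.3000 + ½×0.2×220.3000² = 6990.1190.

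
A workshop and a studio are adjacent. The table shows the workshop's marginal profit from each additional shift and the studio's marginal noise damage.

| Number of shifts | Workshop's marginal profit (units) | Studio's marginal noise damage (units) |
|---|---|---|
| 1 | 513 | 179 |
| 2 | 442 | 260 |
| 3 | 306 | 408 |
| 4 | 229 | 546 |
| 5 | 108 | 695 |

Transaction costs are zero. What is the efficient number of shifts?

Bargaining reaches the level where marginal profit last exceeds marginal noise damage.
That holds through level 2 (442 ≥ 260) but not at 3 (306 < 408).

2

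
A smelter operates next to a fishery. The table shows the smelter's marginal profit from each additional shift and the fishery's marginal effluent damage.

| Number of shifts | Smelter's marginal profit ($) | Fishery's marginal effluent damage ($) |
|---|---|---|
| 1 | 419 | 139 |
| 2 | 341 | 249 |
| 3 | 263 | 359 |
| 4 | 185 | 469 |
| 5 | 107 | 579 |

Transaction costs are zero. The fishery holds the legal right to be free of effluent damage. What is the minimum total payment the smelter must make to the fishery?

Efficient level: marginal profit ≥ marginal effluent damage through level 2, so k* = 2.
With the fishery holding the right, the smelter must at least compensate total damage at k*: 139 + 249 = 388.

$388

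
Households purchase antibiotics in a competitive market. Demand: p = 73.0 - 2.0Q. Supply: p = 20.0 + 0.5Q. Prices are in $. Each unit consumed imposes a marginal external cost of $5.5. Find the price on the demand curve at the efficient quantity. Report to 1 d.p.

P = $35.0

Social marginal benefit = demand − MEC = 67.5 - 2.0Q.
Set SMB = MC: 67.5 - 2.0Q = 20.0 + 0.5Q → Q* = 19.0000.
Consumer price on the demand curve at Q*: 73.0 − 2.0×19.0000 = 35.0000.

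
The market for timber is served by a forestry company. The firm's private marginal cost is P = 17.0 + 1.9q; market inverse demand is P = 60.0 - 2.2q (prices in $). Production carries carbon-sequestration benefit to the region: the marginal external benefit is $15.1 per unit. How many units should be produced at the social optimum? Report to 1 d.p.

q* = 14.2

Social marginal cost = private MC − MEB = 1.9 + 1.9q.
Set SMC = demand: 1.9 + 1.9q = 60.0 - 2.2q → q* = 14.1707.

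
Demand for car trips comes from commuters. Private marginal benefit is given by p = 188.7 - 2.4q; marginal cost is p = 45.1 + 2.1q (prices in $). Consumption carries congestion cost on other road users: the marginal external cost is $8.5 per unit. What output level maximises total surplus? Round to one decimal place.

Social marginal benefit = demand − MEC = 180.2 - 2.4q.
Set SMB = MC: 180.2 - 2.4q = 45.1 + 2.1q → q* = 30.0222.

q* = 30.0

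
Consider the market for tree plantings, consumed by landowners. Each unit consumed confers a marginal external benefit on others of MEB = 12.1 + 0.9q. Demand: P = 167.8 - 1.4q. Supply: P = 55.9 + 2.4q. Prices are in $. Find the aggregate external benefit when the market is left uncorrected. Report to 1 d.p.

Market equilibrium (private): 55.9 + 2.4q = 167.8 - 1.4q → q_m = 29.4474.
Total external benefit = ∫₀^{q_m} (12.1 + 0.9q) dq = 12.1×29.4474 + ½×0.9×29.4474² = 746.5308.

$746.5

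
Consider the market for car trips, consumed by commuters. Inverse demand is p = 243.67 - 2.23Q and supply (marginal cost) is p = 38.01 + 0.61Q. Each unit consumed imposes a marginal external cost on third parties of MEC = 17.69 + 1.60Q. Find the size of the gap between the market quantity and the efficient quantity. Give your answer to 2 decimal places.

Market equilibrium (private): 38.01 + 0.61Q = 243.67 - 2.23Q → Q_m = 72.4155.
Social marginal benefit = demand − MEC = 225.98 - 3.83Q.
Set SMB = MC: 225.98 - 3.83Q = 38.01 + 0.61Q → Q* = 42.3356.
Gap = |72.4155 − 42.3356| = 30.0799.

30.08 units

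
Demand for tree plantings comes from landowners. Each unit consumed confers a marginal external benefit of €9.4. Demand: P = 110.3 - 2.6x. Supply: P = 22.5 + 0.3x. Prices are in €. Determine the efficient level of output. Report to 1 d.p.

Social marginal benefit = demand + MEB = 119.7 - 2.6x.
Set SMB = MC: 119.7 - 2.6x = 22.5 + 0.3x → x* = 33.5172.

x* = 33.5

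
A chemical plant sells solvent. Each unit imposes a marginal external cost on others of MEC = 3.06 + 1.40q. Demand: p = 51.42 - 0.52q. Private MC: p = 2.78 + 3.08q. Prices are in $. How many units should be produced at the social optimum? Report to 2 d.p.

q* = 9.12

Social marginal cost = private MC + MEC = 5.84 + 4.48q.
Set SMC = demand: 5.84 + 4.48q = 51.42 - 0.52q → q* = 9.1160.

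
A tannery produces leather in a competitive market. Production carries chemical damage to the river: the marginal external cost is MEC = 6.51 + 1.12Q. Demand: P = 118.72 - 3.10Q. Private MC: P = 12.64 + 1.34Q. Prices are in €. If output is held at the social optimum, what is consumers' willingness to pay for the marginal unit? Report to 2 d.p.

P = €63.20

Social marginal cost = private MC + MEC = 19.15 + 2.46Q.
Set SMC = demand: 19.15 + 2.46Q = 118.72 - 3.10Q → Q* = 17.9083.
Consumer price on the demand curve at Q*: 118.72 − 3.10×17.9083 = 63.2043.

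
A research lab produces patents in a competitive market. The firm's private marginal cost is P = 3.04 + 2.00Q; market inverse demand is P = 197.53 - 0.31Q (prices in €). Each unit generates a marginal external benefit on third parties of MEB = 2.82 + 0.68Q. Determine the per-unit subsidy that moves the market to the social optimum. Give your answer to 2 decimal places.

Social marginal cost = private MC − MEB = 0.22 + 1.32Q.
Set SMC = demand: 0.22 + 1.32Q = 197.53 - 0.31Q → Q* = 121.0491.
The Pigouvian subsidy equals MEB at Q*: 2.82 + 0.68×121.0491 = 85.1334.

subsidy = €85.13 per unit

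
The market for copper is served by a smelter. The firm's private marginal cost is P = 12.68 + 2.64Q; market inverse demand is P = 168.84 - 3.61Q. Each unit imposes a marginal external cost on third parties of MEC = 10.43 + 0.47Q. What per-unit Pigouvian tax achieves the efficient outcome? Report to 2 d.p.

tax = 20.62 per unit

Social marginal cost = private MC + MEC = 23.11 + 3.11Q.
Set SMC = demand: 23.11 + 3.11Q = 168.84 - 3.61Q → Q* = 21.6860.
The Pigouvian tax equals MEC at Q*: 10.43 + 0.47×21.6860 = 20.6224.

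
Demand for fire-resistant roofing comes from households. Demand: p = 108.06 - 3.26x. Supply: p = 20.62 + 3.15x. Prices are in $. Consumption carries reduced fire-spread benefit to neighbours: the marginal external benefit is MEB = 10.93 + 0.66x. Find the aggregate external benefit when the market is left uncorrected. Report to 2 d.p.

Market equilibrium (private): 20.62 + 3.15x = 108.06 - 3.26x → x_m = 13.6412.
Total external benefit = ∫₀^{x_m} (10.93 + 0.66x) dx = 10.93×13.6412 + ½×0.66×13.6412² = 210.5055.

$210.51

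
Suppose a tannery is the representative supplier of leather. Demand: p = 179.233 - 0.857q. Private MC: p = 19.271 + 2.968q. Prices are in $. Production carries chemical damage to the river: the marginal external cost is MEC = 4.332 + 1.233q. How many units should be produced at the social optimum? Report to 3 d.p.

Social marginal cost = private MC + MEC = 23.603 + 4.201q.
Set SMC = demand: 23.603 + 4.201q = 179.233 - 0.857q → q* = 30.7691.

q* = 30.769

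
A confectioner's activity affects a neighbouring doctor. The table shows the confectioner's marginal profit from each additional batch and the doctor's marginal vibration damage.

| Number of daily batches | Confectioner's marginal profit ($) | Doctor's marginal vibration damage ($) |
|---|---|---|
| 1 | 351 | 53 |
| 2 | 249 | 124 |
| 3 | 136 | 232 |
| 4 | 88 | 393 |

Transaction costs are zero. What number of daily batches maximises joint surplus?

2

Bargaining reaches the level where marginal profit last exceeds marginal vibration damage.
That holds through level 2 (249 ≥ 124) but not at 3 (136 < 232).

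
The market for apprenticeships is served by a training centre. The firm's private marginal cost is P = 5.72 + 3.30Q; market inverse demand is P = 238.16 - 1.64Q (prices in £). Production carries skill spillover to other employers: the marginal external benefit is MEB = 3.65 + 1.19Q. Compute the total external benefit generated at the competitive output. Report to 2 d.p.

Market equilibrium (private): 5.72 + 3.30Q = 238.16 - 1.64Q → Q_m = 47.0526.
Total external benefit = ∫₀^{Q_m} (3.65 + 1.19Q) dQ = 3.65×47.0526 + ½×1.19×47.0526² = 1489.0406.

£1489.04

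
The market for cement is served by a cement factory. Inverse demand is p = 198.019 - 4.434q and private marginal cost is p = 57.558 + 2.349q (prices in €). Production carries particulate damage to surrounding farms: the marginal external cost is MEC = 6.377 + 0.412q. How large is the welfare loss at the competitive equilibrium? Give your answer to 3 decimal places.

DWL = €15.446

Market equilibrium (private): 57.558 + 2.349q = 198.019 - 4.434q → q_m = 20.7078.
Social marginal cost = private MC + MEC = 63.935 + 2.761q.
Set SMC = demand: 63.935 + 2.761q = 198.019 - 4.434q → q* = 18.6357.
The loss is the area between SMC and demand from q* to q_m; with linear curves that's a triangle of height MEC(q_m).
DWL = ½ × 2.0721 × 14.9086 = 15.4461.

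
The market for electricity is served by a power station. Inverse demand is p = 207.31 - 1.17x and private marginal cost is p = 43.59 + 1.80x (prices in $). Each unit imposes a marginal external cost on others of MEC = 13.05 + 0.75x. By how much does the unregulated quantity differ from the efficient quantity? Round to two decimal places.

14.62 units

Market equilibrium (private): 43.59 + 1.80x = 207.31 - 1.17x → x_m = 55.1246.
Social marginal cost = private MC + MEC = 56.64 + 2.55x.
Set SMC = demand: 56.64 + 2.55x = 207.31 - 1.17x → x* = 40.5027.
Gap = |55.1246 − 40.5027| = 14.6219.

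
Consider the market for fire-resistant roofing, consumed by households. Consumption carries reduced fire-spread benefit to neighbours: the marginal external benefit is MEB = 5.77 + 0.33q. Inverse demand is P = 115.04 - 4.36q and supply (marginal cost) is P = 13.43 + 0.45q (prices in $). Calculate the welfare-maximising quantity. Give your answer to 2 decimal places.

q* = 23.97

Social marginal benefit = demand + MEB = 120.81 - 4.03q.
Set SMB = MC: 120.81 - 4.03q = 13.43 + 0.45q → q* = 23.9688.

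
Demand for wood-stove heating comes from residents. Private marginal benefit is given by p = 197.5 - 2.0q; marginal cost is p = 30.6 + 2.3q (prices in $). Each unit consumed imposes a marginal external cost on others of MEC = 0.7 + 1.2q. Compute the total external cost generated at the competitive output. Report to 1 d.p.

Market equilibrium (private): 30.6 + 2.3q = 197.5 - 2.0q → q_m = 38.8140.
Total external cost = ∫₀^{q_m} (0.7 + 1.2q) dq = 0.7×38.8140 + ½×1.2×38.8140² = 931.0858.

$931.1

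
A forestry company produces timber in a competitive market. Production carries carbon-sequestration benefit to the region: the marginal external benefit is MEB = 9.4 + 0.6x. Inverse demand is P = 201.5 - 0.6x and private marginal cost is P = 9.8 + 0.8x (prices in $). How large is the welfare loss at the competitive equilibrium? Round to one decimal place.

DWL = $5239.2

Market equilibrium (private): 9.8 + 0.8x = 201.5 - 0.6x → x_m = 136.9286.
Social marginal cost = private MC − MEB = 0.4 + 0.2x.
Set SMC = demand: 0.4 + 0.2x = 201.5 - 0.6x → x* = 251.3750.
The loss is the area between SMC and demand from x* to x_m; with linear curves that's a triangle of height MEB(x_m).
DWL = ½ × 114.4464 × 91.5571 = 5239.1902.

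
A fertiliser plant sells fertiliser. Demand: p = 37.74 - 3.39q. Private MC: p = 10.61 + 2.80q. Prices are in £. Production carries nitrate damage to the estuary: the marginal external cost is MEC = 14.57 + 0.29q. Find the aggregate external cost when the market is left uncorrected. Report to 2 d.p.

Market equilibrium (private): 10.61 + 2.80q = 37.74 - 3.39q → q_m = 4.3829.
Total external cost = ∫₀^{q_m} (14.57 + 0.29q) dq = 14.57×4.3829 + ½×0.29×4.3829² = 66.6443.

£66.64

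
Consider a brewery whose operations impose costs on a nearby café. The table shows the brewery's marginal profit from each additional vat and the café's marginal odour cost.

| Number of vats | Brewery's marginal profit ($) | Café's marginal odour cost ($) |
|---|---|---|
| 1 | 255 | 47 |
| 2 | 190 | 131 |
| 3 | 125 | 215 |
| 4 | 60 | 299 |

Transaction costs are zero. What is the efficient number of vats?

Bargaining reaches the level where marginal profit last exceeds marginal odour cost.
That holds through level 2 (190 ≥ 131) but not at 3 (125 < 215).

2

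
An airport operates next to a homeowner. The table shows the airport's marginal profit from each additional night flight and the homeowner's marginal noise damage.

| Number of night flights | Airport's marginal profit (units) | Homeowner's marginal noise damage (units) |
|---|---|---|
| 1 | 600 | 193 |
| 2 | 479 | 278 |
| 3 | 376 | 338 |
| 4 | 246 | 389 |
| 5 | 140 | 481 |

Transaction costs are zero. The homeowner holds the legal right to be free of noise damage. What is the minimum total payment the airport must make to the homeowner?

809

Efficient level: marginal profit ≥ marginal noise damage through level 3, so k* = 3.
With the homeowner holding the right, the airport must at least compensate total damage at k*: 193 + 278 + 338 = 809.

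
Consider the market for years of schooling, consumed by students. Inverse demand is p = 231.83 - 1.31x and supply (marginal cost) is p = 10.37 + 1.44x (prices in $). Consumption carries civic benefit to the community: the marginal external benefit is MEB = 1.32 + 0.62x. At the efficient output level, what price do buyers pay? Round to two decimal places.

P = $94.82

Social marginal benefit = demand + MEB = 233.15 - 0.69x.
Set SMB = MC: 233.15 - 0.69x = 10.37 + 1.44x → x* = 104.5915.
Consumer price on the demand curve at x*: 231.83 − 1.31×104.5915 = 94.8151.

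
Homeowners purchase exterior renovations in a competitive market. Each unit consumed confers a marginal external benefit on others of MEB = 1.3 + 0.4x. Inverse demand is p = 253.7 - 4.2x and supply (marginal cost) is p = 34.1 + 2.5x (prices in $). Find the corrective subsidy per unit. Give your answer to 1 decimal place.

subsidy = $15.3 per unit

Social marginal benefit = demand + MEB = 255.0 - 3.8x.
Set SMB = MC: 255.0 - 3.8x = 34.1 + 2.5x → x* = 35.0635.
The Pigouvian subsidy equals MEB at x*: 1.3 + 0.4×35.0635 = 15.3254.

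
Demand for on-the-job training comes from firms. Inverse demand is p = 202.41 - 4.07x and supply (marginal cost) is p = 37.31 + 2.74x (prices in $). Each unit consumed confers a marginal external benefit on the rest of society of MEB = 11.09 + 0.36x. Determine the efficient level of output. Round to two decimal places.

x* = 27.32

Social marginal benefit = demand + MEB = 213.50 - 3.71x.
Set SMB = MC: 213.50 - 3.71x = 37.31 + 2.74x → x* = 27.3163.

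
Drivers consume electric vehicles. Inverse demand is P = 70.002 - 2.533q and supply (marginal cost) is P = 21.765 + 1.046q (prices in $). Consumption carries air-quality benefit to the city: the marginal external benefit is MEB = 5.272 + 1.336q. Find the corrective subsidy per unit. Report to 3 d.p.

subsidy = $37.144 per unit

Social marginal benefit = demand + MEB = 75.274 - 1.197q.
Set SMB = MC: 75.274 - 1.197q = 21.765 + 1.046q → q* = 23.8560.
The Pigouvian subsidy equals MEB at q*: 5.272 + 1.336×23.8560 = 37.1436.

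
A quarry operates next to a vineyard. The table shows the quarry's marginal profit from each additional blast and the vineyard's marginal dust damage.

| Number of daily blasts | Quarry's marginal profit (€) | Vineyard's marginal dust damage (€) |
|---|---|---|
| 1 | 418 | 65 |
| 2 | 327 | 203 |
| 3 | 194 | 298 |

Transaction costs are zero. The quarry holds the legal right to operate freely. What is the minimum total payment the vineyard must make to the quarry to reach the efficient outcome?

Left alone the quarry would choose level 3 (marginal profit stays positive).
Efficient level: k* = 2 (marginal profit ≥ marginal dust damage through 2).
The vineyard must at least cover the quarry's forgone profit from cutting 3→2: 194 = 194.

€194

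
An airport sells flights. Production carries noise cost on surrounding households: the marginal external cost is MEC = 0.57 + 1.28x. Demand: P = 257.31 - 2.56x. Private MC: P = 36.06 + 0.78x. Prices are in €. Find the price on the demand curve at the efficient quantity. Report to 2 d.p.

Social marginal cost = private MC + MEC = 36.63 + 2.06x.
Set SMC = demand: 36.63 + 2.06x = 257.31 - 2.56x → x* = 47.7662.
Consumer price on the demand curve at x*: 257.31 − 2.56×47.7662 = 135.0285.

P = €135.03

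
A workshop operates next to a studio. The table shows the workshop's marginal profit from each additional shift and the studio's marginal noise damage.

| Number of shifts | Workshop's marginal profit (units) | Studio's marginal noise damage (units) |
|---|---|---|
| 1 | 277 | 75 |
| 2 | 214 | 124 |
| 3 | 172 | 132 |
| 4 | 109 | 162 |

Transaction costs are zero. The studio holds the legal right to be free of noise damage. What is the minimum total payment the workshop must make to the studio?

Efficient level: marginal profit ≥ marginal noise damage through level 3, so k* = 3.
With the studio holding the right, the workshop must at least compensate total damage at k*: 75 + 124 + 132 = 331.

331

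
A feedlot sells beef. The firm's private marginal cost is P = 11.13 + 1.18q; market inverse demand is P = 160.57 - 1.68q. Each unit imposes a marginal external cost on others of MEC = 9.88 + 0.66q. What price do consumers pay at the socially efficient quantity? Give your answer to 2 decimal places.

P = 93.96

Social marginal cost = private MC + MEC = 21.01 + 1.84q.
Set SMC = demand: 21.01 + 1.84q = 160.57 - 1.68q → q* = 39.6477.
Consumer price on the demand curve at q*: 160.57 − 1.68×39.6477 = 93.9619.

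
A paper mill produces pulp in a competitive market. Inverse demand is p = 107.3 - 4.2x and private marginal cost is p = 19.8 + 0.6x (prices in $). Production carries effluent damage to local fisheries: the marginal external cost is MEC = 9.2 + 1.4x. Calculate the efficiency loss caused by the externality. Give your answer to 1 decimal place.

Market equilibrium (private): 19.8 + 0.6x = 107.3 - 4.2x → x_m = 18.2292.
Social marginal cost = private MC + MEC = 29.0 + 2.0x.
Set SMC = demand: 29.0 + 2.0x = 107.3 - 4.2x → x* = 12.6290.
The welfare-loss triangle has base |x_m − x*| and height MEC(x_m) (the vertical gap between SMC and demand is zero at x* and MEC at x_m).
DWL = ½ × 5.6002 × 34.7208 = 97.2217.

DWL = $97.2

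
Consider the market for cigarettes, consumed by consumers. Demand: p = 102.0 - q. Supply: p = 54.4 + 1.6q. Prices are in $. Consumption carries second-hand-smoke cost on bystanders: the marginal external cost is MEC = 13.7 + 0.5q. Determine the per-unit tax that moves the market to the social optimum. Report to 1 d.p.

tax = $19.2 per unit

Social marginal benefit = demand − MEC = 88.3 - 1.5q.
Set SMB = MC: 88.3 - 1.5q = 54.4 + 1.6q → q* = 10.9355.
The Pigouvian tax equals MEC at q*: 13.7 + 0.5×10.9355 = 19.1678.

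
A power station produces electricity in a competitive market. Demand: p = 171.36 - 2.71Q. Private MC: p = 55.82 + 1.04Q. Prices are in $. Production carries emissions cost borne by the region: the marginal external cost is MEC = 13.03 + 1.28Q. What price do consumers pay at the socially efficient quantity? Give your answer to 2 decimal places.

P = $116.13

Social marginal cost = private MC + MEC = 68.85 + 2.32Q.
Set SMC = demand: 68.85 + 2.32Q = 171.36 - 2.71Q → Q* = 20.3797.
Consumer price on the demand curve at Q*: 171.36 − 2.71×20.3797 = 116.1310.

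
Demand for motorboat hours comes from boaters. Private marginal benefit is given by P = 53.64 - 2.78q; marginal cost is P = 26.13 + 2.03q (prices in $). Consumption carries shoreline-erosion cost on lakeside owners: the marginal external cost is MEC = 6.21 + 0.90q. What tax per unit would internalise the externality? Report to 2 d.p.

tax = $9.57 per unit

Social marginal benefit = demand − MEC = 47.43 - 3.68q.
Set SMB = MC: 47.43 - 3.68q = 26.13 + 2.03q → q* = 3.7303.
The Pigouvian tax equals MEC at q*: 6.21 + 0.90×3.7303 = 9.5673.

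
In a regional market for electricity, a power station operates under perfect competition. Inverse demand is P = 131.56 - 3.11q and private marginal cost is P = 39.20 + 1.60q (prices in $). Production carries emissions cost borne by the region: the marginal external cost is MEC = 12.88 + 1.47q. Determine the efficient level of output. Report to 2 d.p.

q* = 12.86

Social marginal cost = private MC + MEC = 52.08 + 3.07q.
Set SMC = demand: 52.08 + 3.07q = 131.56 - 3.11q → q* = 12.8608.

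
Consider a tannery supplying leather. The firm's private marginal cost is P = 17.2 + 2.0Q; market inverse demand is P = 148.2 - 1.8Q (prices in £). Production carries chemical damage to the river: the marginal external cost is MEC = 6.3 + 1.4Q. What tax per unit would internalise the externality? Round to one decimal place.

Social marginal cost = private MC + MEC = 23.5 + 3.4Q.
Set SMC = demand: 23.5 + 3.4Q = 148.2 - 1.8Q → Q* = 23.9808.
The Pigouvian tax equals MEC at Q*: 6.3 + 1.4×23.9808 = 39.8731.

tax = £39.9 per unit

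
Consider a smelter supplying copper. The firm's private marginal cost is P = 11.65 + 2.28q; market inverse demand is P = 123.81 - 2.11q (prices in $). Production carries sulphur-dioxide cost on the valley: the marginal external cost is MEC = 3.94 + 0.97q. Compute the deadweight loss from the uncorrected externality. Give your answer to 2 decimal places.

Market equilibrium (private): 11.65 + 2.28q = 123.81 - 2.11q → q_m = 25.5490.
Social marginal cost = private MC + MEC = 15.59 + 3.25q.
Set SMC = demand: 15.59 + 3.25q = 123.81 - 2.11q → q* = 20.1903.
Height of the DWL triangle at q_m is SMC(q_m) − demand(q_m) = MEC(q_m) = 28.7225.
DWL = ½ × 5.3587 × 28.7225 = 76.9576.

DWL = $76.96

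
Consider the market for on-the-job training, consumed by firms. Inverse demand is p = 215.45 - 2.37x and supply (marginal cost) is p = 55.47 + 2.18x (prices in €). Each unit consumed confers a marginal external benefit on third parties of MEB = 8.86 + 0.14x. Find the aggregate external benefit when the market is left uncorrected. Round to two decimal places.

Market equilibrium (private): 55.47 + 2.18x = 215.45 - 2.37x → x_m = 35.1604.
Total external benefit = ∫₀^{x_m} (8.86 + 0.14x) dx = 8.86×35.1604 + ½×0.14×35.1604² = 398.0589.

€398.06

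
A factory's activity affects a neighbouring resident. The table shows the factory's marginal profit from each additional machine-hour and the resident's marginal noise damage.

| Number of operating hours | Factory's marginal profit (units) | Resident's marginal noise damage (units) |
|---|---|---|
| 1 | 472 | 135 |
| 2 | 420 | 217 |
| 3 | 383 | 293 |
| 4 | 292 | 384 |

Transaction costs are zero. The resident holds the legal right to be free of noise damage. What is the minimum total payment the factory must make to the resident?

Efficient level: marginal profit ≥ marginal noise damage through level 3, so k* = 3.
With the resident holding the right, the factory must at least compensate total damage at k*: 135 + 217 + 293 = 645.

645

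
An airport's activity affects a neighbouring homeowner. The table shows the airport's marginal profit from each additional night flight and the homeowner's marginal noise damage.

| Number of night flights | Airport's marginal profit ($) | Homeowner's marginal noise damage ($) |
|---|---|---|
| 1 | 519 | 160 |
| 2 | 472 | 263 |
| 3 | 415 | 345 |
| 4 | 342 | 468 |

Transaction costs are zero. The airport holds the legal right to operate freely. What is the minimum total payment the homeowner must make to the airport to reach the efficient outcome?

$342

Left alone the airport would choose level 4 (marginal profit stays positive).
Efficient level: k* = 3 (marginal profit ≥ marginal noise damage through 3).
The homeowner must at least cover the airport's forgone profit from cutting 4→3: 342 = 342.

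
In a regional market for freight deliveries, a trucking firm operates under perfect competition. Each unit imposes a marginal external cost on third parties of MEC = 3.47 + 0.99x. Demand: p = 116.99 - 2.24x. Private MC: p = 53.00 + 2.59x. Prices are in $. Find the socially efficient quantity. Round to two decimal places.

Social marginal cost = private MC + MEC = 56.47 + 3.58x.
Set SMC = demand: 56.47 + 3.58x = 116.99 - 2.24x → x* = 10.3986.

x* = 10.40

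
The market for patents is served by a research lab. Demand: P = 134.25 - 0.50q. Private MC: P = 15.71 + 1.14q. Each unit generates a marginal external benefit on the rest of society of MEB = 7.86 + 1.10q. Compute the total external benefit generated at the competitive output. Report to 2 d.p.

3441.58

Market equilibrium (private): 15.71 + 1.14q = 134.25 - 0.50q → q_m = 72.2805.
Total external benefit = ∫₀^{q_m} (7.86 + 1.10q) dq = 7.86×72.2805 + ½×1.10×72.2805² = 3441.5836.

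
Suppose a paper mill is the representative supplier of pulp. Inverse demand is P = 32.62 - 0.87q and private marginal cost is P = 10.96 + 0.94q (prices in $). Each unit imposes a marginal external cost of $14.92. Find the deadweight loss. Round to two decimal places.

Market equilibrium (private): 10.96 + 0.94q = 32.62 - 0.87q → q_m = 11.9669.
Social marginal cost = private MC + MEC = 25.88 + 0.94q.
Set SMC = demand: 25.88 + 0.94q = 32.62 - 0.87q → q* = 3.7238.
Between q* and q_m the wedge SMC − demand runs linearly from 0 to MEC(q_m), so the loss is a triangle.
DWL = ½ × 8.2431 × 14.9200 = 61.4935.

DWL = $61.49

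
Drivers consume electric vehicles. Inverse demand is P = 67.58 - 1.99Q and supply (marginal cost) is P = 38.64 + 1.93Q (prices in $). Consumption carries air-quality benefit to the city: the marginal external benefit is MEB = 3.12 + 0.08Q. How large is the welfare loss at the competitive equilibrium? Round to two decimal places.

DWL = $1.79

Market equilibrium (private): 38.64 + 1.93Q = 67.58 - 1.99Q → Q_m = 7.3827.
Social marginal benefit = demand + MEB = 70.70 - 1.91Q.
Set SMB = MC: 70.70 - 1.91Q = 38.64 + 1.93Q → Q* = 8.3490.
Height of the DWL triangle at Q_m is SMB(Q_m) − MC(Q_m) = MEB(Q_m) = 3.7106.
DWL = ½ × 0.9663 × 3.7106 = 1.7928.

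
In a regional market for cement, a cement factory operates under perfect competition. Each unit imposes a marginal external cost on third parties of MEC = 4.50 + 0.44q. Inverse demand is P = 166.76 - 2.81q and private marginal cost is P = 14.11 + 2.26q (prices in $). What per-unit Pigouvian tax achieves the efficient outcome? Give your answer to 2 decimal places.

Social marginal cost = private MC + MEC = 18.61 + 2.70q.
Set SMC = demand: 18.61 + 2.70q = 166.76 - 2.81q → q* = 26.8875.
The Pigouvian tax equals MEC at q*: 4.50 + 0.44×26.8875 = 16.3305.

tax = $16.33 per unit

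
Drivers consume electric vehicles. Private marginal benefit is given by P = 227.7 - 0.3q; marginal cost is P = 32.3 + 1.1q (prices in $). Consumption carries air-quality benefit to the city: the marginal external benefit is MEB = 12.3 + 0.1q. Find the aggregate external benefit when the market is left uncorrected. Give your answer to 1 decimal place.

$2690.7

Market equilibrium (private): 32.3 + 1.1q = 227.7 - 0.3q → q_m = 139.5714.
Total external benefit = ∫₀^{q_m} (12.3 + 0.1q) dq = 12.3×139.5714 + ½×0.1×139.5714² = 2690.7370.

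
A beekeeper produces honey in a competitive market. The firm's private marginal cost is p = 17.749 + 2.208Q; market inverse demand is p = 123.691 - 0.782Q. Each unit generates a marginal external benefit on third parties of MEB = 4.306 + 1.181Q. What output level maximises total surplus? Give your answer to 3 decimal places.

Social marginal cost = private MC − MEB = 13.443 + 1.027Q.
Set SMC = demand: 13.443 + 1.027Q = 123.691 - 0.782Q → Q* = 60.9442.

Q* = 60.944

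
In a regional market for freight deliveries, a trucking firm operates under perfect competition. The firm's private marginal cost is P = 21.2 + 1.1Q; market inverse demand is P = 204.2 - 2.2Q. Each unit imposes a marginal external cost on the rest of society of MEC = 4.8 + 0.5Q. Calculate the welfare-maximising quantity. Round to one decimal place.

Social marginal cost = private MC + MEC = 26.0 + 1.6Q.
Set SMC = demand: 26.0 + 1.6Q = 204.2 - 2.2Q → Q* = 46.8947.

Q* = 46.9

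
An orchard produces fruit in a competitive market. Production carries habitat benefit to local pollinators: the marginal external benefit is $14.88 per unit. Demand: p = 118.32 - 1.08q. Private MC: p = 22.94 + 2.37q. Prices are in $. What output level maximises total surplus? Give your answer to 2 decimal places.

q* = 31.96

Social marginal cost = private MC − MEB = 8.06 + 2.37q.
Set SMC = demand: 8.06 + 2.37q = 118.32 - 1.08q → q* = 31.9594.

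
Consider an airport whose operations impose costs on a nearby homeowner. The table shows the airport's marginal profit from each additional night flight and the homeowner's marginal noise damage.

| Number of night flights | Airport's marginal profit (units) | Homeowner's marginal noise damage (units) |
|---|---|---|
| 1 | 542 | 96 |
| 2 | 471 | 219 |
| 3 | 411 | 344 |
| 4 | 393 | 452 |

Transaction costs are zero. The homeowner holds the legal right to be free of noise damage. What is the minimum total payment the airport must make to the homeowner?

Efficient level: marginal profit ≥ marginal noise damage through level 3, so k* = 3.
With the homeowner holding the right, the airport must at least compensate total damage at k*: 96 + 219 + 344 = 659.

659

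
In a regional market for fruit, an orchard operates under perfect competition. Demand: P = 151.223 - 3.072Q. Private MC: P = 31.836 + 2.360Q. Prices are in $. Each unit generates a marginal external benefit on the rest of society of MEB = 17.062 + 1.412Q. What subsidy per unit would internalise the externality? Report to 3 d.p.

Social marginal cost = private MC − MEB = 14.774 + 0.948Q.
Set SMC = demand: 14.774 + 0.948Q = 151.223 - 3.072Q → Q* = 33.9425.
The Pigouvian subsidy equals MEB at Q*: 17.062 + 1.412×33.9425 = 64.9888.

subsidy = $64.989 per unit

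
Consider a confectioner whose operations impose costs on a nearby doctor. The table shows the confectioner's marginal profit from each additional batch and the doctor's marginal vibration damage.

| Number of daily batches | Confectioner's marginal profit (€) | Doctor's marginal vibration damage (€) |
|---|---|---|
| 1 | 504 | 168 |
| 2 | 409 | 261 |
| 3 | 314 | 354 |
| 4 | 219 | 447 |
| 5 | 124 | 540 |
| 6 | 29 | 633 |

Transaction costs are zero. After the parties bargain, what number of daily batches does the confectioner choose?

Bargaining reaches the level where marginal profit last exceeds marginal vibration damage.
That holds through level 2 (409 ≥ 261) but not at 3 (314 < 354).

2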